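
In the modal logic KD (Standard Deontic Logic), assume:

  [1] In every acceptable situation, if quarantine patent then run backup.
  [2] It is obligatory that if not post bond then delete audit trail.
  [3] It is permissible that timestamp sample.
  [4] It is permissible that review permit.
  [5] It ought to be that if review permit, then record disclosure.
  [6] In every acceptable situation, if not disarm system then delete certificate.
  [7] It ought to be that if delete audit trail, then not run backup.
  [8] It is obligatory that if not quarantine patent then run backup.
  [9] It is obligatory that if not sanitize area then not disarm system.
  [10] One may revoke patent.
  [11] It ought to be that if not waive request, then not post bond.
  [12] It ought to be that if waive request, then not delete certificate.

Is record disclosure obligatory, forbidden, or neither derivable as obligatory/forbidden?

Neither

Premise 5 is O(review_permit → record_disclosure), but O(review_permit) is not derivable from the premises (the permission P(review_permit) asserts only ¬O(¬review_permit), not O(review_permit)), so it does not yield O(record_disclosure).
No premise or chain of K-axiom applications forces O(record_disclosure), and none forces O(¬record_disclosure). So record_disclosure is neither obligatory nor forbidden under these norms.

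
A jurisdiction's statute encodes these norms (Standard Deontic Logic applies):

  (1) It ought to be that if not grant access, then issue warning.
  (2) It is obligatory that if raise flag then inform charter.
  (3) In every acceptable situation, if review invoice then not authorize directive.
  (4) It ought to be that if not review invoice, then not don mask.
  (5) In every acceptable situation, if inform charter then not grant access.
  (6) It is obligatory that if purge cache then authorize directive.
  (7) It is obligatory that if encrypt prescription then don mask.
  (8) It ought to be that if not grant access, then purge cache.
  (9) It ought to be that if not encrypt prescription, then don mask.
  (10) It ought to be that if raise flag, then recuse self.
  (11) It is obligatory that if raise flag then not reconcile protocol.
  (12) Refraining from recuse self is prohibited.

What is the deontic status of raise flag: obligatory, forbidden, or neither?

Premises 7 and 9 are O(encrypt_prescription → don_mask) and O(¬encrypt_prescription → don_mask); every ideal world satisfies encrypt_prescription or ¬encrypt_prescription, so in either case don_mask holds — hence O(don_mask).
The contrapositive of premise 4 (O(¬review_invoice → ¬don_mask)) is O(don_mask → review_invoice), and O(don_mask) is already established, so O(review_invoice).
Premise 3 is O(review_invoice → ¬authorize_directive); since O(review_invoice), deontic closure gives O(¬authorize_directive).
Premise 6, O(purge_cache → authorize_directive), contraposes to O(¬authorize_directive → ¬purge_cache); with O(¬authorize_directive) we get O(¬purge_cache).
Premise 8, O(¬grant_access → purge_cache), contraposes to O(¬purge_cache → grant_access); with O(¬purge_cache) we get O(grant_access).
The contrapositive of premise 5 (O(inform_charter → ¬grant_access)) is O(grant_access → ¬inform_charter), and O(grant_access) is already established, so O(¬inform_charter).
Premise 2, O(raise_flag → inform_charter), contraposes to O(¬inform_charter → ¬raise_flag); with O(¬inform_charter) we get O(¬raise_flag).
Premises 1, 10, 11, 12 do not contribute to this derivation.
Thus O(¬raise_flag), which is F(raise_flag): raise_flag is forbidden.

Forbidden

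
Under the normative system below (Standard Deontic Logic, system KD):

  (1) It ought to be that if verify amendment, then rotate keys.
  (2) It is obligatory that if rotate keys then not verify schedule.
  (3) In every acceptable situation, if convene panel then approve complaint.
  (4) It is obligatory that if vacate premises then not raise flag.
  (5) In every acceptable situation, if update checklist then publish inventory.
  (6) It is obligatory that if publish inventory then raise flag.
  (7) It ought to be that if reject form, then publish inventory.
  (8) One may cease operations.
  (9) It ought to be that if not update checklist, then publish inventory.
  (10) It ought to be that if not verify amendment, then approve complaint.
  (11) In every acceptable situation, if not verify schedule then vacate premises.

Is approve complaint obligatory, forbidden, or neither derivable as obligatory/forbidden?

Obligatory

Premises 5 and 9 cover both cases: O(update_checklist → publish_inventory) and O(¬update_checklist → publish_inventory). Since update_checklist ∨ ¬update_checklist is a tautology, O(publish_inventory) follows.
With premise 6, O(publish_inventory → raise_flag), the K-axiom yields O(raise_flag).
The contrapositive of premise 4 (O(vacate_premises → ¬raise_flag)) is O(raise_flag → ¬vacate_premises), and O(raise_flag) is already established, so O(¬vacate_premises).
Premise 11 is O(¬verify_schedule → vacate_premises); contrapositively O(¬vacate_premises → verify_schedule). Since O(¬vacate_premises) holds, K gives O(verify_schedule).
Premise 2 is O(rotate_keys → ¬verify_schedule); contrapositively O(verify_schedule → ¬rotate_keys). Since O(verify_schedule) holds, K gives O(¬rotate_keys).
The contrapositive of premise 1 (O(verify_amendment → rotate_keys)) is O(¬rotate_keys → ¬verify_amendment), and O(¬rotate_keys) is already established, so O(¬verify_amendment).
With premise 10, O(¬verify_amendment → approve_complaint), the K-axiom yields O(approve_complaint).
Premises 3, 7, 8 do not contribute to this derivation.
Hence approve_complaint is obligatory.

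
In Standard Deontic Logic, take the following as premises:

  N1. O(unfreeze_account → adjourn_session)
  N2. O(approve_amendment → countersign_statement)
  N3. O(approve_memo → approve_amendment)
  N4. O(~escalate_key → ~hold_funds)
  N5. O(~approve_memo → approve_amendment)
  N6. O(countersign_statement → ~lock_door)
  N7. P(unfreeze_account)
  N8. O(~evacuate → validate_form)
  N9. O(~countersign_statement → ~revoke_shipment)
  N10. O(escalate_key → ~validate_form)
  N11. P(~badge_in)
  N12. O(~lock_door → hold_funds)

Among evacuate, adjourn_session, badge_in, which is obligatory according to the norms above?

Premises 3 and 5 are O(approve_memo → approve_amendment) and O(~approve_memo → approve_amendment); every ideal world satisfies approve_memo or ~approve_memo, so in either case approve_amendment holds — hence O(approve_amendment).
From O(approve_amendment) and premise 2, O(approve_amendment → countersign_statement), we obtain O(countersign_statement).
Applying K to premise 6 (O(countersign_statement → ~lock_door)) and O(countersign_statement) yields O(~lock_door).
With premise 12, O(~lock_door → hold_funds), the K-axiom yields O(hold_funds).
Premise 4, O(~escalate_key → ~hold_funds), contraposes to O(hold_funds → escalate_key); with O(hold_funds) we get O(escalate_key).
Premise 10 is O(escalate_key → ~validate_form); since O(escalate_key), deontic closure gives O(~validate_form).
Premise 8, O(~evacuate → validate_form), contraposes to O(~validate_form → evacuate); with O(~validate_form) we get O(evacuate).
So O(evacuate) holds — evacuate is obligatory. None of the other listed options is made obligatory by any chain of premises.

evacuate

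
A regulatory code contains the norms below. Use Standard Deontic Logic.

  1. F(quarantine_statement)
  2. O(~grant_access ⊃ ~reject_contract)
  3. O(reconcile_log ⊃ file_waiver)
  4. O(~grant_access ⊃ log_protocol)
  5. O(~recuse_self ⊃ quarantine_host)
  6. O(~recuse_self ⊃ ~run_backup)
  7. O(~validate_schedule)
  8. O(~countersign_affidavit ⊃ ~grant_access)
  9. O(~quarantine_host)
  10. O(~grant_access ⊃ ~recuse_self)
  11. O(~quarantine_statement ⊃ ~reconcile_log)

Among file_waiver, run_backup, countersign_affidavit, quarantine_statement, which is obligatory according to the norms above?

countersign_affidavit

Premise 9 states O(~quarantine_host) outright.
Premise 5, O(~recuse_self ⊃ quarantine_host), contraposes to O(~quarantine_host ⊃ recuse_self); with O(~quarantine_host) we get O(recuse_self).
The contrapositive of premise 10 (O(~grant_access ⊃ ~recuse_self)) is O(recuse_self ⊃ grant_access), and O(recuse_self) is already established, so O(grant_access).
Premise 8 is O(~countersign_affidavit ⊃ ~grant_access); contrapositively O(grant_access ⊃ countersign_affidavit). Since O(grant_access) holds, K gives O(countersign_affidavit).
So O(countersign_affidavit) holds — countersign_affidavit is obligatory. None of the other listed options is made obligatory by any chain of premises.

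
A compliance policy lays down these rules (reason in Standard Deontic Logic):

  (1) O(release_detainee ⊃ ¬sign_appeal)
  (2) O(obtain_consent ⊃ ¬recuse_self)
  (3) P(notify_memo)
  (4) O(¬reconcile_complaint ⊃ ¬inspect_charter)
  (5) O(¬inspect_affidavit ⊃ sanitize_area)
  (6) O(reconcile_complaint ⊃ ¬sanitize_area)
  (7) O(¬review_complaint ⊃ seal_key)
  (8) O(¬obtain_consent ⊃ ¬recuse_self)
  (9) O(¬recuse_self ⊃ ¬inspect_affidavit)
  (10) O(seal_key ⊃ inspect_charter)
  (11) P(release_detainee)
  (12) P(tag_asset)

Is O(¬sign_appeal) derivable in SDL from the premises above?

Premise 1 is O(release_detainee ⊃ ¬sign_appeal), but O(release_detainee) is not derivable from the premises (the permission P(release_detainee) asserts only ¬O(¬release_detainee), not O(release_detainee)), so it does not yield O(¬sign_appeal).
No other premise forces O(¬sign_appeal). An ideal world satisfying every premise can still have ¬sign_appeal false, so O(¬sign_appeal) is not derivable.

No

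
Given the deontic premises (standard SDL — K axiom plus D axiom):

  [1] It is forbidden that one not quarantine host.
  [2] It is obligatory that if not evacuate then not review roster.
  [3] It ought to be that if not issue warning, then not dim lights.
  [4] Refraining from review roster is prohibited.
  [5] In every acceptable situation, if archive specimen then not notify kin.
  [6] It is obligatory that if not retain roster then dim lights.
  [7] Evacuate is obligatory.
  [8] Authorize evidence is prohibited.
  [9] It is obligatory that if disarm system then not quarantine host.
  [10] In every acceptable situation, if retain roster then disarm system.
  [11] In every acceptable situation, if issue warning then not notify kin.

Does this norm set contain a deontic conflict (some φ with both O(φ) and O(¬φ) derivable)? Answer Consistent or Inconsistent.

Consistent

Premise 2 is O(¬evacuate → ¬review_roster), but O(¬evacuate) is not derivable from the premises, so it does not yield O(¬review_roster).
So O(¬review_roster) is not derivable, and the apparent clash with O(review_roster) does not arise.
A world satisfying every obligation exists (e.g. archive_specimen=false, authorize_evidence=false, dim_lights=true, disarm_system=false, evacuate=true, issue_warning=true, notify_kin=false, quarantine_host=true, retain_roster=false, review_roster=true); no atom is both obligatory and forbidden, so the set is consistent.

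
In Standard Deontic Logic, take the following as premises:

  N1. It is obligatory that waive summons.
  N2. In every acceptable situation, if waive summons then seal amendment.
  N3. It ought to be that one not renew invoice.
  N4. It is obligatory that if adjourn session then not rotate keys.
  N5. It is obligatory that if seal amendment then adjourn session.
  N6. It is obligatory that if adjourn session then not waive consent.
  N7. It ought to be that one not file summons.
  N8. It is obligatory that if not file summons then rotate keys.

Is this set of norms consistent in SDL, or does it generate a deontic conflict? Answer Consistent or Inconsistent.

Inconsistent

Premise 7 gives O(¬file_summons).
From O(¬file_summons) and premise 8, O(¬file_summons → rotate_keys), we obtain O(rotate_keys).
Premise 4, O(adjourn_session → ¬rotate_keys), contraposes to O(rotate_keys → ¬adjourn_session); with O(rotate_keys) we get O(¬adjourn_session).
Premise 5, O(seal_amendment → adjourn_session), contraposes to O(¬adjourn_session → ¬seal_amendment); with O(¬adjourn_session) we get O(¬seal_amendment).
Premise 2 is O(waive_summons → seal_amendment); contrapositively O(¬seal_amendment → ¬waive_summons). Since O(¬seal_amendment) holds, K gives O(¬waive_summons).
Yet premise 1 states O(waive_summons).
We now have both O(¬waive_summons) and O(waive_summons) — waive_summons is simultaneously obligatory and forbidden, violating the D-axiom.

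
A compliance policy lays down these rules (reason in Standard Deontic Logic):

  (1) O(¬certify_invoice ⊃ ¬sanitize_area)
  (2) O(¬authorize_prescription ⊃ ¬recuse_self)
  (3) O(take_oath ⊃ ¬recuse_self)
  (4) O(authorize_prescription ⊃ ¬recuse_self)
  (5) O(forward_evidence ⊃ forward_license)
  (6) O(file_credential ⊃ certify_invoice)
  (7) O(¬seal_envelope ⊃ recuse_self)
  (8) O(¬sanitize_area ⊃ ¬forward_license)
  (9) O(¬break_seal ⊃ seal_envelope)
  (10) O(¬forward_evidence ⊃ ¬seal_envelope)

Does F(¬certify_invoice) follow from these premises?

By case analysis on authorize_prescription: premise 4 gives O(authorize_prescription ⊃ ¬recuse_self) and premise 2 gives O(¬authorize_prescription ⊃ ¬recuse_self), so O(¬recuse_self) either way.
The contrapositive of premise 7 (O(¬seal_envelope ⊃ recuse_self)) is O(¬recuse_self ⊃ seal_envelope), and O(¬recuse_self) is already established, so O(seal_envelope).
Premise 10, O(¬forward_evidence ⊃ ¬seal_envelope), contraposes to O(seal_envelope ⊃ forward_evidence); with O(seal_envelope) we get O(forward_evidence).
With premise 5, O(forward_evidence ⊃ forward_license), the K-axiom yields O(forward_license).
Premise 8 is O(¬sanitize_area ⊃ ¬forward_license); contrapositively O(forward_license ⊃ sanitize_area). Since O(forward_license) holds, K gives O(sanitize_area).
Premise 1 is O(¬certify_invoice ⊃ ¬sanitize_area); contrapositively O(sanitize_area ⊃ certify_invoice). Since O(sanitize_area) holds, K gives O(certify_invoice).
Premises 3, 6, 9 do not contribute to this derivation.
So O(certify_invoice) holds, i.e. F(¬certify_invoice). The claim follows.

Yes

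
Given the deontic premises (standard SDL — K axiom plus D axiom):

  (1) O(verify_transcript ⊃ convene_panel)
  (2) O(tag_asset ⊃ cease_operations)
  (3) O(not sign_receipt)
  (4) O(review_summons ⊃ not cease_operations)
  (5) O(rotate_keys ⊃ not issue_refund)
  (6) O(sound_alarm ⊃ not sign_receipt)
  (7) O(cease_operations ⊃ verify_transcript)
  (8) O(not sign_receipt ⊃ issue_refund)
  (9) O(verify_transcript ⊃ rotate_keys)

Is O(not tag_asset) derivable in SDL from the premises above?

From premise 3 we have O(not sign_receipt).
Premise 8 is O(not sign_receipt ⊃ issue_refund); since O(not sign_receipt), deontic closure gives O(issue_refund).
Premise 5, O(rotate_keys ⊃ not issue_refund), contraposes to O(issue_refund ⊃ not rotate_keys); with O(issue_refund) we get O(not rotate_keys).
Premise 9 is O(verify_transcript ⊃ rotate_keys); contrapositively O(not rotate_keys ⊃ not verify_transcript). Since O(not rotate_keys) holds, K gives O(not verify_transcript).
The contrapositive of premise 7 (O(cease_operations ⊃ verify_transcript)) is O(not verify_transcript ⊃ not cease_operations), and O(not verify_transcript) is already established, so O(not cease_operations).
Premise 2, O(tag_asset ⊃ cease_operations), contraposes to O(not cease_operations ⊃ not tag_asset); with O(not cease_operations) we get O(not tag_asset).
Premises 1, 4, 6 do not contribute to this derivation.
So O(not tag_asset) follows.

Yes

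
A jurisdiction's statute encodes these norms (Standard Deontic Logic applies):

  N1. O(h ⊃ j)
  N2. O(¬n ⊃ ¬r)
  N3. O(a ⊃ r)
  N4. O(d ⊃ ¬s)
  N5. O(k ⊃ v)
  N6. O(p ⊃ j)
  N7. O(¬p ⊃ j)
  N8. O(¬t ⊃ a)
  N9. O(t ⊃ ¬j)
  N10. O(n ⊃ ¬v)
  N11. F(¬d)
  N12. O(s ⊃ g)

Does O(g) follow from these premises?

No

Premise 12 is O(s ⊃ g), but O(s) is not derivable from the premises, so it does not yield O(g).
No other premise forces O(g). An ideal world satisfying every premise can still have g false, so O(g) is not derivable.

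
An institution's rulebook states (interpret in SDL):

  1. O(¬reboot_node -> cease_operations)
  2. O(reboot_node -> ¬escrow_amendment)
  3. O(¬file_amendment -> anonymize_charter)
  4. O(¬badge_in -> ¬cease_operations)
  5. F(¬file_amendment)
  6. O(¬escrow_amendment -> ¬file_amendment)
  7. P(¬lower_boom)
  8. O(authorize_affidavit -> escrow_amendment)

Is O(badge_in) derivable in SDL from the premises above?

F(¬file_amendment) at premise 5 means O(file_amendment).
Premise 6, O(¬escrow_amendment -> ¬file_amendment), contraposes to O(file_amendment -> escrow_amendment); with O(file_amendment) we get O(escrow_amendment).
Premise 2, O(reboot_node -> ¬escrow_amendment), contraposes to O(escrow_amendment -> ¬reboot_node); with O(escrow_amendment) we get O(¬reboot_node).
With premise 1, O(¬reboot_node -> cease_operations), the K-axiom yields O(cease_operations).
Premise 4, O(¬badge_in -> ¬cease_operations), contraposes to O(cease_operations -> badge_in); with O(cease_operations) we get O(badge_in).
Premises 3, 7, 8 do not contribute to this derivation.
So O(badge_in) follows.

Yes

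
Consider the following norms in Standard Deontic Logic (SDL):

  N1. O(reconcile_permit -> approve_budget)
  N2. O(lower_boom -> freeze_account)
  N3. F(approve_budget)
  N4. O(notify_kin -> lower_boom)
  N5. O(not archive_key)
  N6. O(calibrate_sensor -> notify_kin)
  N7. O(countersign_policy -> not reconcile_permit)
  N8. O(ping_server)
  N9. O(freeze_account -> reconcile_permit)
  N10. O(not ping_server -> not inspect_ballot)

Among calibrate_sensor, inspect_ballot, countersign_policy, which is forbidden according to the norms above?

calibrate_sensor

Premise 3, F(approve_budget), is equivalent to O(not approve_budget).
Premise 1, O(reconcile_permit -> approve_budget), contraposes to O(not approve_budget -> not reconcile_permit); with O(not approve_budget) we get O(not reconcile_permit).
Premise 9 is O(freeze_account -> reconcile_permit); contrapositively O(not reconcile_permit -> not freeze_account). Since O(not reconcile_permit) holds, K gives O(not freeze_account).
The contrapositive of premise 2 (O(lower_boom -> freeze_account)) is O(not freeze_account -> not lower_boom), and O(not freeze_account) is already established, so O(not lower_boom).
Premise 4, O(notify_kin -> lower_boom), contraposes to O(not lower_boom -> not notify_kin); with O(not lower_boom) we get O(not notify_kin).
Premise 6 is O(calibrate_sensor -> notify_kin); contrapositively O(not notify_kin -> not calibrate_sensor). Since O(not notify_kin) holds, K gives O(not calibrate_sensor).
So O(not calibrate_sensor) holds, i.e. calibrate_sensor is forbidden. None of the other listed options is forbidden under the premises.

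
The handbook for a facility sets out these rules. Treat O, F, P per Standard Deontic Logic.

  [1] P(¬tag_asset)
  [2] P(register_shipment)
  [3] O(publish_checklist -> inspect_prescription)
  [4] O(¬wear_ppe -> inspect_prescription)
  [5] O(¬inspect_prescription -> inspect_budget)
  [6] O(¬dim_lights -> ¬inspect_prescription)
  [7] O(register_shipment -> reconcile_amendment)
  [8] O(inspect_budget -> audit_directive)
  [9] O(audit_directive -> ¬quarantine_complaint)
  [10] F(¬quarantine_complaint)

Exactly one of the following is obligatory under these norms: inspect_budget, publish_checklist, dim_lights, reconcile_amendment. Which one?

Premise 10, F(¬quarantine_complaint), is equivalent to O(quarantine_complaint).
The contrapositive of premise 9 (O(audit_directive -> ¬quarantine_complaint)) is O(quarantine_complaint -> ¬audit_directive), and O(quarantine_complaint) is already established, so O(¬audit_directive).
Premise 8, O(inspect_budget -> audit_directive), contraposes to O(¬audit_directive -> ¬inspect_budget); with O(¬audit_directive) we get O(¬inspect_budget).
The contrapositive of premise 5 (O(¬inspect_prescription -> inspect_budget)) is O(¬inspect_budget -> inspect_prescription), and O(¬inspect_budget) is already established, so O(inspect_prescription).
Premise 6 is O(¬dim_lights -> ¬inspect_prescription); contrapositively O(inspect_prescription -> dim_lights). Since O(inspect_prescription) holds, K gives O(dim_lights).
So O(dim_lights) holds — dim_lights is obligatory. None of the other listed options is made obligatory by any chain of premises.

dim_lights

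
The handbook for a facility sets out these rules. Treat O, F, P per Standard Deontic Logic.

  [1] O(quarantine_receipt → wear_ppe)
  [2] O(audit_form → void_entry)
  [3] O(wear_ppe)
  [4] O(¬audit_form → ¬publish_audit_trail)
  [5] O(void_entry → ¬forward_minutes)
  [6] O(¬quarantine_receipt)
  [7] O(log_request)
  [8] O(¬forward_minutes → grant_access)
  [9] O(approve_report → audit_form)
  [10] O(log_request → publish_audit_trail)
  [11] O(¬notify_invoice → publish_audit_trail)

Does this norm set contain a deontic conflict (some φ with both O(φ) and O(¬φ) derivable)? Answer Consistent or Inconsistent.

Premise 1 is O(quarantine_receipt → wear_ppe); even if O(wear_ppe) held, inferring O(quarantine_receipt) would be affirming the consequent — invalid.
So O(quarantine_receipt) is not derivable, and the apparent clash with O(¬quarantine_receipt) does not arise.
A world satisfying every obligation exists (e.g. approve_report=false, audit_form=true, forward_minutes=false, grant_access=true, log_request=true, notify_invoice=false, publish_audit_trail=true, quarantine_receipt=false, void_entry=true, wear_ppe=true); no atom is both obligatory and forbidden, so the set is consistent.

Consistent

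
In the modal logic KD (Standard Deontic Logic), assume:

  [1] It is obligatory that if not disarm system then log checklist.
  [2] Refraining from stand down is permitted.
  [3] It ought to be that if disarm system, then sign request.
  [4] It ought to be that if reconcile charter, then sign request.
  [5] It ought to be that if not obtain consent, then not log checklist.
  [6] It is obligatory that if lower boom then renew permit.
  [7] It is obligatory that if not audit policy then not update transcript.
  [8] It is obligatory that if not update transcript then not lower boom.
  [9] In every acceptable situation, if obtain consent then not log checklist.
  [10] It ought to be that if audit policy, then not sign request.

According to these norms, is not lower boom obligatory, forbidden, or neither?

Obligatory

By case analysis on obtain_consent: premise 9 gives O(obtain_consent → ¬log_checklist) and premise 5 gives O(¬obtain_consent → ¬log_checklist), so O(¬log_checklist) either way.
The contrapositive of premise 1 (O(¬disarm_system → log_checklist)) is O(¬log_checklist → disarm_system), and O(¬log_checklist) is already established, so O(disarm_system).
With premise 3, O(disarm_system → sign_request), the K-axiom yields O(sign_request).
Premise 10, O(audit_policy → ¬sign_request), contraposes to O(sign_request → ¬audit_policy); with O(sign_request) we get O(¬audit_policy).
From O(¬audit_policy) and premise 7, O(¬audit_policy → ¬update_transcript), we obtain O(¬update_transcript).
With premise 8, O(¬update_transcript → ¬lower_boom), the K-axiom yields O(¬lower_boom).
Premises 2, 4, 6 do not contribute to this derivation.
Hence ¬lower_boom is obligatory.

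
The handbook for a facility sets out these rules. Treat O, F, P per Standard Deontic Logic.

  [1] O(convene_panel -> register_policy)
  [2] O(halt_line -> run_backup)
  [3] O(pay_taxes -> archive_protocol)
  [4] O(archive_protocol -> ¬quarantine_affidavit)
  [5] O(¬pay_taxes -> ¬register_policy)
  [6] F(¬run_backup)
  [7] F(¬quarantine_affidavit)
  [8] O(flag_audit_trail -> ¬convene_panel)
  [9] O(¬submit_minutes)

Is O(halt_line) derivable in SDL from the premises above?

No

Premise 2 is O(halt_line -> run_backup); even if O(run_backup) held, inferring O(halt_line) would be affirming the consequent — invalid.
No other premise forces O(halt_line). An ideal world satisfying every premise can still have halt_line false, so O(halt_line) is not derivable.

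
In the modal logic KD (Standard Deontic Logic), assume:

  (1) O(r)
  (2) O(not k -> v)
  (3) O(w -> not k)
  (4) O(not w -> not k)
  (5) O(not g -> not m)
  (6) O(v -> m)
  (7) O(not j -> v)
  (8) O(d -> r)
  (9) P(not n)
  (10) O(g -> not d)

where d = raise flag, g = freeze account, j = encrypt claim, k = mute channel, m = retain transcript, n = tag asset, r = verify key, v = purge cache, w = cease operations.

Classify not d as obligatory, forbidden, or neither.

Premises 3 and 4 cover both cases: O(w -> not k) and O(not w -> not k). Since w ∨ not w is a tautology, O(not k) follows.
Premise 2 is O(not k -> v); since O(not k), deontic closure gives O(v).
Applying K to premise 6 (O(v -> m)) and O(v) yields O(m).
The contrapositive of premise 5 (O(not g -> not m)) is O(m -> g), and O(m) is already established, so O(g).
Applying K to premise 10 (O(g -> not d)) and O(g) yields O(not d).
Premises 1, 7, 8, 9 do not contribute to this derivation.
Hence not d is obligatory.

Obligatory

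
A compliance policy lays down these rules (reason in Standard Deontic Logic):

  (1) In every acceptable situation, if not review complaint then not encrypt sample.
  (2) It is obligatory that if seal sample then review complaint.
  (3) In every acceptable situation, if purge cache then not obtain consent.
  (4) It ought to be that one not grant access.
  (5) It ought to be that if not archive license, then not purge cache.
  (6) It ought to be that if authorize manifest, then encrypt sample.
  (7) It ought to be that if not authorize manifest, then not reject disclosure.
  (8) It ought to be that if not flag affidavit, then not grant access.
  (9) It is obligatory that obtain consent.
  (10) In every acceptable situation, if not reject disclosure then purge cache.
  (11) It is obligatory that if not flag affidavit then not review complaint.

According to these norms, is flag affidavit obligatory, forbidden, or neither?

Obligatory

Premise 9 gives O(obtain_consent).
The contrapositive of premise 3 (O(purge_cache → ¬obtain_consent)) is O(obtain_consent → ¬purge_cache), and O(obtain_consent) is already established, so O(¬purge_cache).
Premise 10 is O(¬reject_disclosure → purge_cache); contrapositively O(¬purge_cache → reject_disclosure). Since O(¬purge_cache) holds, K gives O(reject_disclosure).
The contrapositive of premise 7 (O(¬authorize_manifest → ¬reject_disclosure)) is O(reject_disclosure → authorize_manifest), and O(reject_disclosure) is already established, so O(authorize_manifest).
From O(authorize_manifest) and premise 6, O(authorize_manifest → encrypt_sample), we obtain O(encrypt_sample).
Premise 1, O(¬review_complaint → ¬encrypt_sample), contraposes to O(encrypt_sample → review_complaint); with O(encrypt_sample) we get O(review_complaint).
The contrapositive of premise 11 (O(¬flag_affidavit → ¬review_complaint)) is O(review_complaint → flag_affidavit), and O(review_complaint) is already established, so O(flag_affidavit).
Premises 2, 4, 5, 8 do not contribute to this derivation.
Hence flag_affidavit is obligatory.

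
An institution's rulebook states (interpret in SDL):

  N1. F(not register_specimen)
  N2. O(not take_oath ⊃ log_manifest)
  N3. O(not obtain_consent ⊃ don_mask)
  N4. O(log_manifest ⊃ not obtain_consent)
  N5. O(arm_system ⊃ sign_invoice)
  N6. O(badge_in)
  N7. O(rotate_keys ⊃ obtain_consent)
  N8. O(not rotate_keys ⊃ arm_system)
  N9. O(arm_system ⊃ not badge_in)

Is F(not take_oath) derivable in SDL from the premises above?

Premise 6 states O(badge_in) outright.
The contrapositive of premise 9 (O(arm_system ⊃ not badge_in)) is O(badge_in ⊃ not arm_system), and O(badge_in) is already established, so O(not arm_system).
Premise 8, O(not rotate_keys ⊃ arm_system), contraposes to O(not arm_system ⊃ rotate_keys); with O(not arm_system) we get O(rotate_keys).
Applying K to premise 7 (O(rotate_keys ⊃ obtain_consent)) and O(rotate_keys) yields O(obtain_consent).
The contrapositive of premise 4 (O(log_manifest ⊃ not obtain_consent)) is O(obtain_consent ⊃ not log_manifest), and O(obtain_consent) is already established, so O(not log_manifest).
Premise 2 is O(not take_oath ⊃ log_manifest); contrapositively O(not log_manifest ⊃ take_oath). Since O(not log_manifest) holds, K gives O(take_oath).
Premises 1, 3, 5 do not contribute to this derivation.
So O(take_oath) holds, i.e. F(not take_oath). The claim follows.

Yes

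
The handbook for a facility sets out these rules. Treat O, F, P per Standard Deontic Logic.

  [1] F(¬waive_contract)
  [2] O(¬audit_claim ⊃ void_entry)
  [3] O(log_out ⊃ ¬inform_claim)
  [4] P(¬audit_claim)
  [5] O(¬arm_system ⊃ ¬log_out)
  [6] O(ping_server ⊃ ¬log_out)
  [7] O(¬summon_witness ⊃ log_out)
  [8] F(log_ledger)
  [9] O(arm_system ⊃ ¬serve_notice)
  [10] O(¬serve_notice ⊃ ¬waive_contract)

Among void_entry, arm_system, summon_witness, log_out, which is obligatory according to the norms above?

summon_witness

Premise 1 is F(¬waive_contract), i.e. O(waive_contract).
Premise 10 is O(¬serve_notice ⊃ ¬waive_contract); contrapositively O(waive_contract ⊃ serve_notice). Since O(waive_contract) holds, K gives O(serve_notice).
Premise 9 is O(arm_system ⊃ ¬serve_notice); contrapositively O(serve_notice ⊃ ¬arm_system). Since O(serve_notice) holds, K gives O(¬arm_system).
From O(¬arm_system) and premise 5, O(¬arm_system ⊃ ¬log_out), we obtain O(¬log_out).
Premise 7 is O(¬summon_witness ⊃ log_out); contrapositively O(¬log_out ⊃ summon_witness). Since O(¬log_out) holds, K gives O(summon_witness).
So O(summon_witness) holds — summon_witness is obligatory. None of the other listed options is made obligatory by any chain of premises.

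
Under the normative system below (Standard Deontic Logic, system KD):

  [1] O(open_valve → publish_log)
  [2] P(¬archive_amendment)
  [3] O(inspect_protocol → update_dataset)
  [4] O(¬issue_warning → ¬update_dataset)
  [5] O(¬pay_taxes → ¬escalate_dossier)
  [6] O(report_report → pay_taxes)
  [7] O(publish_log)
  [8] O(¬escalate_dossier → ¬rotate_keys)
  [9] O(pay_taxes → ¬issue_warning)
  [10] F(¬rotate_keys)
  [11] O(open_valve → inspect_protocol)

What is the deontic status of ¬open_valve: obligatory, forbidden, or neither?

Premise 10 is F(¬rotate_keys), i.e. O(rotate_keys).
The contrapositive of premise 8 (O(¬escalate_dossier → ¬rotate_keys)) is O(rotate_keys → escalate_dossier), and O(rotate_keys) is already established, so O(escalate_dossier).
Premise 5 is O(¬pay_taxes → ¬escalate_dossier); contrapositively O(escalate_dossier → pay_taxes). Since O(escalate_dossier) holds, K gives O(pay_taxes).
From O(pay_taxes) and premise 9, O(pay_taxes → ¬issue_warning), we obtain O(¬issue_warning).
From O(¬issue_warning) and premise 4, O(¬issue_warning → ¬update_dataset), we obtain O(¬update_dataset).
The contrapositive of premise 3 (O(inspect_protocol → update_dataset)) is O(¬update_dataset → ¬inspect_protocol), and O(¬update_dataset) is already established, so O(¬inspect_protocol).
The contrapositive of premise 11 (O(open_valve → inspect_protocol)) is O(¬inspect_protocol → ¬open_valve), and O(¬inspect_protocol) is already established, so O(¬open_valve).
Premises 1, 2, 6, 7 do not contribute to this derivation.
Hence ¬open_valve is obligatory.

Obligatory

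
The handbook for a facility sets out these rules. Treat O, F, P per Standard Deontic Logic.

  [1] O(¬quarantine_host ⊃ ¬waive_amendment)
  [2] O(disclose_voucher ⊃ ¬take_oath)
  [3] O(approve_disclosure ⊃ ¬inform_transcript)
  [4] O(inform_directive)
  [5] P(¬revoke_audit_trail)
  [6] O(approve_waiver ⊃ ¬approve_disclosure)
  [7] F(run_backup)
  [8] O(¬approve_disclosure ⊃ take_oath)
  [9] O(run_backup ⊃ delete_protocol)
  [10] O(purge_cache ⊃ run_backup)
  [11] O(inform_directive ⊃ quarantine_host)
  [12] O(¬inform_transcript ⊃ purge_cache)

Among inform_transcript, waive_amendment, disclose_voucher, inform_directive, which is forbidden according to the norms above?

F(run_backup) at premise 7 means O(¬run_backup).
Premise 10 is O(purge_cache ⊃ run_backup); contrapositively O(¬run_backup ⊃ ¬purge_cache). Since O(¬run_backup) holds, K gives O(¬purge_cache).
The contrapositive of premise 12 (O(¬inform_transcript ⊃ purge_cache)) is O(¬purge_cache ⊃ inform_transcript), and O(¬purge_cache) is already established, so O(inform_transcript).
The contrapositive of premise 3 (O(approve_disclosure ⊃ ¬inform_transcript)) is O(inform_transcript ⊃ ¬approve_disclosure), and O(inform_transcript) is already established, so O(¬approve_disclosure).
From O(¬approve_disclosure) and premise 8, O(¬approve_disclosure ⊃ take_oath), we obtain O(take_oath).
Premise 2, O(disclose_voucher ⊃ ¬take_oath), contraposes to O(take_oath ⊃ ¬disclose_voucher); with O(take_oath) we get O(¬disclose_voucher).
So O(¬disclose_voucher) holds, i.e. disclose_voucher is forbidden. None of the other listed options is forbidden under the premises.

disclose_voucher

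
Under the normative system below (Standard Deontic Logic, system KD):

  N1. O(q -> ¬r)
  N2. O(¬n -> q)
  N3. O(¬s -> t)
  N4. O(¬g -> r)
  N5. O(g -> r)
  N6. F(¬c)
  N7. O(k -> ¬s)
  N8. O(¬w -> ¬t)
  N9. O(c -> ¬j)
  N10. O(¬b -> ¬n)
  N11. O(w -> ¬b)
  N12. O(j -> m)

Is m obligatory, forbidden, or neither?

Premise 12 is O(j -> m), but O(j) is not derivable from the premises, so it does not yield O(m).
No premise or chain of K-axiom applications forces O(m), and none forces O(¬m). So m is neither obligatory nor forbidden under these norms.

Neither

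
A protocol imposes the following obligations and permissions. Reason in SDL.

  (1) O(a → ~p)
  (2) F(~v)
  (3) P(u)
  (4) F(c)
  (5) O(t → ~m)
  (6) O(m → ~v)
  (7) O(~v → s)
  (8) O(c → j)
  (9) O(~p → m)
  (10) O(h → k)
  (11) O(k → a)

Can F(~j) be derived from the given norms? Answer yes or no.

Premise 8 is O(c → j), but O(c) is not derivable from the premises, so it does not yield O(j).
No other premise forces O(j). An ideal world satisfying every premise can still have ~j true, so F(~j) is not derivable.

No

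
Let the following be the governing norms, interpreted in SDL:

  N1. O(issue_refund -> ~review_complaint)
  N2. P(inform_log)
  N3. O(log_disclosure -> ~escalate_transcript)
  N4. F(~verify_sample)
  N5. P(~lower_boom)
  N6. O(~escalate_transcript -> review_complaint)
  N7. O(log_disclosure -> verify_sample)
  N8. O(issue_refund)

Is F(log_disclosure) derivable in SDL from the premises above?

Premise 8 gives O(issue_refund).
Premise 1 is O(issue_refund -> ~review_complaint); since O(issue_refund), deontic closure gives O(~review_complaint).
The contrapositive of premise 6 (O(~escalate_transcript -> review_complaint)) is O(~review_complaint -> escalate_transcript), and O(~review_complaint) is already established, so O(escalate_transcript).
Premise 3 is O(log_disclosure -> ~escalate_transcript); contrapositively O(escalate_transcript -> ~log_disclosure). Since O(escalate_transcript) holds, K gives O(~log_disclosure).
Premises 2, 4, 5, 7 do not contribute to this derivation.
So O(~log_disclosure) holds, i.e. F(log_disclosure). The claim follows.

Yes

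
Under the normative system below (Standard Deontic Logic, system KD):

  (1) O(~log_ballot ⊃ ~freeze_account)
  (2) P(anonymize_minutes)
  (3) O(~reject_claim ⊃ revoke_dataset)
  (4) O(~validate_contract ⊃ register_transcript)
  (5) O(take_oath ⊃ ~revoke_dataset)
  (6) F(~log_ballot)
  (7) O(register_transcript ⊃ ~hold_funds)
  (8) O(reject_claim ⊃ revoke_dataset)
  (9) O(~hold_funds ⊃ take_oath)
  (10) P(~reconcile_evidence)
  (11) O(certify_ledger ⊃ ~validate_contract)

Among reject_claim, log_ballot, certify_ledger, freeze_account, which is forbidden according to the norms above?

certify_ledger

Premises 8 and 3 cover both cases: O(reject_claim ⊃ revoke_dataset) and O(~reject_claim ⊃ revoke_dataset). Since reject_claim ∨ ~reject_claim is a tautology, O(revoke_dataset) follows.
Premise 5 is O(take_oath ⊃ ~revoke_dataset); contrapositively O(revoke_dataset ⊃ ~take_oath). Since O(revoke_dataset) holds, K gives O(~take_oath).
Premise 9 is O(~hold_funds ⊃ take_oath); contrapositively O(~take_oath ⊃ hold_funds). Since O(~take_oath) holds, K gives O(hold_funds).
Premise 7 is O(register_transcript ⊃ ~hold_funds); contrapositively O(hold_funds ⊃ ~register_transcript). Since O(hold_funds) holds, K gives O(~register_transcript).
Premise 4, O(~validate_contract ⊃ register_transcript), contraposes to O(~register_transcript ⊃ validate_contract); with O(~register_transcript) we get O(validate_contract).
The contrapositive of premise 11 (O(certify_ledger ⊃ ~validate_contract)) is O(validate_contract ⊃ ~certify_ledger), and O(validate_contract) is already established, so O(~certify_ledger).
So O(~certify_ledger) holds, i.e. certify_ledger is forbidden. None of the other listed options is forbidden under the premises.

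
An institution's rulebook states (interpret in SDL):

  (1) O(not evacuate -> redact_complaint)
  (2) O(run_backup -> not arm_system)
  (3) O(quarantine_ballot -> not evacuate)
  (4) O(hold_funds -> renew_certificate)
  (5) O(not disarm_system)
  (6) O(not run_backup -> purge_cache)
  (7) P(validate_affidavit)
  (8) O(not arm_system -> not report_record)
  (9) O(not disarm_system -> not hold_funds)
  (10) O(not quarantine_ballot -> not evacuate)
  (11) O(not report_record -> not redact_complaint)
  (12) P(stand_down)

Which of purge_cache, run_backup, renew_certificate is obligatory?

Premises 10 and 3 cover both cases: O(not quarantine_ballot -> not evacuate) and O(quarantine_ballot -> not evacuate). Since not quarantine_ballot ∨ quarantine_ballot is a tautology, O(not evacuate) follows.
From O(not evacuate) and premise 1, O(not evacuate -> redact_complaint), we obtain O(redact_complaint).
The contrapositive of premise 11 (O(not report_record -> not redact_complaint)) is O(redact_complaint -> report_record), and O(redact_complaint) is already established, so O(report_record).
Premise 8, O(not arm_system -> not report_record), contraposes to O(report_record -> arm_system); with O(report_record) we get O(arm_system).
The contrapositive of premise 2 (O(run_backup -> not arm_system)) is O(arm_system -> not run_backup), and O(arm_system) is already established, so O(not run_backup).
Premise 6 is O(not run_backup -> purge_cache); since O(not run_backup), deontic closure gives O(purge_cache).
So O(purge_cache) holds — purge_cache is obligatory. None of the other listed options is made obligatory by any chain of premises.

purge_cache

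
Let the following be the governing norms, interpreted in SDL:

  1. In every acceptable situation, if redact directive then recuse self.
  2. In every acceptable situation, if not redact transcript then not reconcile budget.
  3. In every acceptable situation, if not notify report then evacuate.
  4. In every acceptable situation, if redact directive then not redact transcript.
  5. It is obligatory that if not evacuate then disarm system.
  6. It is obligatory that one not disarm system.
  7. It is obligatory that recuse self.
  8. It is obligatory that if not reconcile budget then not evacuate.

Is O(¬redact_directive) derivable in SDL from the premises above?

Yes

Premise 6 gives O(¬disarm_system).
The contrapositive of premise 5 (O(¬evacuate → disarm_system)) is O(¬disarm_system → evacuate), and O(¬disarm_system) is already established, so O(evacuate).
The contrapositive of premise 8 (O(¬reconcile_budget → ¬evacuate)) is O(evacuate → reconcile_budget), and O(evacuate) is already established, so O(reconcile_budget).
Premise 2 is O(¬redact_transcript → ¬reconcile_budget); contrapositively O(reconcile_budget → redact_transcript). Since O(reconcile_budget) holds, K gives O(redact_transcript).
Premise 4, O(redact_directive → ¬redact_transcript), contraposes to O(redact_transcript → ¬redact_directive); with O(redact_transcript) we get O(¬redact_directive).
Premises 1, 3, 7 do not contribute to this derivation.
So O(¬redact_directive) follows.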